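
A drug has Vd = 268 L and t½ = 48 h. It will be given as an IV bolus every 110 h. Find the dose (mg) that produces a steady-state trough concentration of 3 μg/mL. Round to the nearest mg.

τ/t½ = 110/48 ≈ 2.2917, so f = (1/2)^(110/48) ≈ 0.204239.
Cmin,ss = (D/Vd)·f/(1−f), so D = Cmin,ss·Vd·(1−f)/f.
D = 3 × 268 × (1−f)/f ≈ 3 × 268 × 3.89622 ≈ 3132.56 mg.

3133 mg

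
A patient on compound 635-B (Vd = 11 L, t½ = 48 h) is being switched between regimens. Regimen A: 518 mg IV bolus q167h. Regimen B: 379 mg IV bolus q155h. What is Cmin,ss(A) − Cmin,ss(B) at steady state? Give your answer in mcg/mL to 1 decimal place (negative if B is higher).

Regimen A: f = (1/2)^(167/48) ≈ 0.0897; Cmin,ss = (518/11)·f/(1−f) ≈ 4.640 mcg/mL.
Regimen B: f = (1/2)^(155/48) ≈ 0.1066; Cmin,ss = (379/11)·f/(1−f) ≈ 4.111 mcg/mL.
Difference ≈ 4.640 − 4.111 ≈ 0.529 mcg/mL.

0.5 mcg/mL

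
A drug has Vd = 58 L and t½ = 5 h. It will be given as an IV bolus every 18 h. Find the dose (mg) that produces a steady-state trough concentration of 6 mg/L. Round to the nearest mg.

3872 mg

τ/t½ = 18/5 ≈ 3.6, so f = (1/2)^(18/5) ≈ 0.082469.
Cmin,ss = (D/Vd)·f/(1−f), so D = Cmin,ss·Vd·(1−f)/f.
D = 6 × 58 × (1−f)/f ≈ 6 × 58 × 11.12577 ≈ 3871.77 mg.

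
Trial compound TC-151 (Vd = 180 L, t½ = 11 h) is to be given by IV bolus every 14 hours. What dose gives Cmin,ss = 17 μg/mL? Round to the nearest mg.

τ/t½ = 14/11 ≈ 1.2727, so f = (1/2)^(14/11) ≈ 0.413877.
Cmin,ss = (D/Vd)·f/(1−f), so D = Cmin,ss·Vd·(1−f)/f.
D = 17 × 180 × (1−f)/f ≈ 17 × 180 × 1.41618 ≈ 4333.51 mg.

4334 mg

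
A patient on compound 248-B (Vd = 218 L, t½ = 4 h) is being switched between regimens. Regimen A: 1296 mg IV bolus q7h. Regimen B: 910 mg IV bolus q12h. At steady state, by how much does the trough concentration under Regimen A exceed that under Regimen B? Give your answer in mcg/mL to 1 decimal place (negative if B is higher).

1.9 mcg/mL

Regimen A: f = (1/2)^(7/4) ≈ 0.2973; Cmin,ss = (1296/218)·f/(1−f) ≈ 2.515 mcg/mL.
Regimen B: f = (1/2)^(12/4) ≈ 0.1250; Cmin,ss = (910/218)·f/(1−f) ≈ 0.596 mcg/mL.
Difference ≈ 2.515 − 0.596 ≈ 1.919 mcg/mL.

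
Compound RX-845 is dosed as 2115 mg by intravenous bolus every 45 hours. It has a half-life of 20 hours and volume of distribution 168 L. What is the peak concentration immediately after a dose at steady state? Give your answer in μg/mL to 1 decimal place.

τ/t½ = 45/20 ≈ 2.25, so fraction remaining f = (1/2)^(45/20) ≈ 0.2102.
At steady state, accumulation factor R = 1/(1 − e^(−kτ)) ≈ 1.2661.
Single-dose peak C₀ = D/Vd = 2115/168 ≈ 12.589 μg/mL.
Steady-state peak Cmax,ss = C₀·R ≈ 12.589 × 1.2661 ≈ 15.939 μg/mL.

15.9 μg/mL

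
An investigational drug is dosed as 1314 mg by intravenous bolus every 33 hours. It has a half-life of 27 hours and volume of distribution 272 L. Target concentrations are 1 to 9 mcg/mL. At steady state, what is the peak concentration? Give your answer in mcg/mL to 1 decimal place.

τ/t½ = 33/27 ≈ 1.2222, so fraction remaining f = (1/2)^(33/27) ≈ 0.4286.
Accumulation ratio R = 1/(1 − f) ≈ 1/0.5714 ≈ 1.7501.
Each bolus raises the concentration by D/Vd = 1314/272 ≈ 4.831 mcg/mL.
Steady-state peak Cmax,ss = C₀·R ≈ 4.831 × 1.7501 ≈ 8.455 mcg/mL.
Peak 8.5 mcg/mL vs MTC 9 mcg/mL: below toxic threshold.

8.5 mcg/mL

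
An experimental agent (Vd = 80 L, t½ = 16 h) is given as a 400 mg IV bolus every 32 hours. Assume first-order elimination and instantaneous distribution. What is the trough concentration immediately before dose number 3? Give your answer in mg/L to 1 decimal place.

1.6 mg/L

f = (1/2)^(τ/t½) = (1/2)^(32/16) ≈ 0.2500.
C₀ = D/Vd = 400/80 ≈ 5.000 mg/L.
Before the 3rd dose, 2 doses have been given. Superposition: Cmin = C₀·(f + f²).
≈ 5.000 × (0.2500 + 0.0625) ≈ 5.000 × 0.3125 ≈ 1.562 mg/L.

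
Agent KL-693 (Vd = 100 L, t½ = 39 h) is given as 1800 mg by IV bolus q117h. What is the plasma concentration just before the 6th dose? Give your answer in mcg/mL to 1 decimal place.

f = (1/2)^(τ/t½) = (1/2)^(117/39) ≈ 0.1250.
C₀ = D/Vd = 1800/100 ≈ 18.000 mcg/mL.
Before the 6th dose, 5 doses have been given. Superposition: Cmin = C₀·(f + f² + … + f^5).
≈ 18.000 × (0.1250 + 0.0156 + 0.0020 + 0.0002 + 0.0000) ≈ 18.000 × 0.1428 ≈ 2.570 mcg/mL.

2.6 mcg/mL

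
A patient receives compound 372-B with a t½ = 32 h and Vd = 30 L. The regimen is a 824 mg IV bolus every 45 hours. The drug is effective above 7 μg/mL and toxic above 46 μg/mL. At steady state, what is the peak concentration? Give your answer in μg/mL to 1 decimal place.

k = ln2/t½ = ln2/32 ≈ 0.021661 h⁻¹; fraction remaining f = e^(−kτ) = e^(−0.021661×45) ≈ 0.3773.
At steady state, accumulation factor R = 1/(1 − e^(−kτ)) ≈ 1.6059.
Each bolus raises the concentration by D/Vd = 824/30 ≈ 27.467 μg/mL.
Cmax,ss = C₀/(1 − f) ≈ 27.467/0.6227 ≈ 44.110 μg/mL.
Peak 44.1 μg/mL vs MTC 46 μg/mL: below toxic threshold.

44.1 μg/mL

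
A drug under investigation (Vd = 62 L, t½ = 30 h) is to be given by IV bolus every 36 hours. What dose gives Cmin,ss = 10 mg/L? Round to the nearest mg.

τ/t½ = 36/30 ≈ 1.2, so f = (1/2)^(36/30) ≈ 0.435275.
Cmin,ss = (D/Vd)·f/(1−f), so D = Cmin,ss·Vd·(1−f)/f.
D = 10 × 62 × (1−f)/f ≈ 10 × 62 × 1.29740 ≈ 804.39 mg.

804 mg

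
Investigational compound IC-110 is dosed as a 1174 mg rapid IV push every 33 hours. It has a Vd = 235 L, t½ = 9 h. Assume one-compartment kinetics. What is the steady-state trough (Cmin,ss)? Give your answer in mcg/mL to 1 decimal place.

0.4 mcg/mL

Over one 33-h interval, 33/9 ≈ 3.6667 half-lives elapse, leaving f ≈ 0.0787 of each dose.
Single-dose peak C₀ = D/Vd = 1174/235 ≈ 4.996 mcg/mL.
Steady-state trough Cmin,ss = C₀·f/(1−f) ≈ 4.996 × 0.0787/0.9213 ≈ 0.427 mcg/mL.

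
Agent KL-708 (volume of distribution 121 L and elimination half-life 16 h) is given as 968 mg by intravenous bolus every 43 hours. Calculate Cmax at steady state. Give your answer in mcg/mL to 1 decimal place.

9.5 mcg/mL

Over one 43-h interval, 43/16 ≈ 2.6875 half-lives elapse, leaving f ≈ 0.1552 of each dose.
At steady state, accumulation factor R = 1/(1 − e^(−kτ)) ≈ 1.1837.
Each bolus raises the concentration by D/Vd = 968/121 ≈ 8.000 mcg/mL.
Steady-state peak Cmax,ss = C₀·R ≈ 8.000 × 1.1837 ≈ 9.470 mcg/mL.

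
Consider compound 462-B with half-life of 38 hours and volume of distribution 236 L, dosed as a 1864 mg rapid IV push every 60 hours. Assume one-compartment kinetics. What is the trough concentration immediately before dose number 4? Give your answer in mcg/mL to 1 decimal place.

3.8 mcg/mL

f = (1/2)^(τ/t½) = (1/2)^(60/38) ≈ 0.3347.
C₀ = D/Vd = 1864/236 ≈ 7.898 mcg/mL.
Before the 4th dose, 3 doses have been given. Superposition: Cmin = C₀·(f + f² + … + f^3).
≈ 7.898 × (0.3347 + 0.1120 + 0.0375) ≈ 7.898 × 0.4842 ≈ 3.824 mcg/mL.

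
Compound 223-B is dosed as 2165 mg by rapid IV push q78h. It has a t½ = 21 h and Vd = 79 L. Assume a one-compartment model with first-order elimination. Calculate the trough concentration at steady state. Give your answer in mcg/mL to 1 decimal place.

2.3 mcg/mL

k = ln2/t½ = ln2/21 ≈ 0.033007 h⁻¹; fraction remaining f = e^(−kτ) = e^(−0.033007×78) ≈ 0.0762.
Each bolus raises the concentration by D/Vd = 2165/79 ≈ 27.405 mcg/mL.
Steady-state trough Cmin,ss = C₀·f/(1−f) ≈ 27.405 × 0.0762/0.9238 ≈ 2.261 mcg/mL.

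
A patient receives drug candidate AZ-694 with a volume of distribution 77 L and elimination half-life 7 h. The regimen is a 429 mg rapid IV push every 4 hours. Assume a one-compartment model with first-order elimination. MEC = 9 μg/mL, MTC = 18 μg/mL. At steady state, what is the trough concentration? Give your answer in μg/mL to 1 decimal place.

Over one 4-h interval, 4/7 ≈ 0.57143 half-lives elapse, leaving f ≈ 0.6730 of each dose.
Each bolus raises the concentration by D/Vd = 429/77 ≈ 5.571 μg/mL.
Steady-state trough Cmin,ss = C₀·f/(1−f) ≈ 5.571 × 0.6730/0.3270 ≈ 11.466 μg/mL.
Trough 11.5 μg/mL vs MEC 9 μg/mL: adequate.

11.5 μg/mL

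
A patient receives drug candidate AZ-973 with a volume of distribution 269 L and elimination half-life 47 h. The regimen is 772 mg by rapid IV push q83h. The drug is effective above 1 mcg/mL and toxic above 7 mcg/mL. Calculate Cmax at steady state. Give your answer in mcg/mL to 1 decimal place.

4.1 mcg/mL

Over one 83-h interval, 83/47 ≈ 1.766 half-lives elapse, leaving f ≈ 0.2940 of each dose.
At steady state, accumulation factor R = 1/(1 − e^(−kτ)) ≈ 1.4164.
Single-dose peak C₀ = D/Vd = 772/269 ≈ 2.870 mcg/mL.
Steady-state peak Cmax,ss = C₀·R ≈ 2.870 × 1.4164 ≈ 4.065 mcg/mL.
Peak 4.1 mcg/mL vs MTC 7 mcg/mL: below toxic threshold.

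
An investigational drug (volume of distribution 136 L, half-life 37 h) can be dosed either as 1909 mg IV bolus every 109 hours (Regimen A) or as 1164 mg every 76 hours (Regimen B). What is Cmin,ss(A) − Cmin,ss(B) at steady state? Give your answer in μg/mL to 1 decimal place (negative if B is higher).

Regimen A: f = (1/2)^(109/37) ≈ 0.1298; Cmin,ss = (1909/136)·f/(1−f) ≈ 2.094 μg/mL.
Regimen B: f = (1/2)^(76/37) ≈ 0.2408; Cmin,ss = (1164/136)·f/(1−f) ≈ 2.715 μg/mL.
Difference ≈ 2.094 − 2.715 ≈ -0.621 μg/mL.

-0.6 μg/mL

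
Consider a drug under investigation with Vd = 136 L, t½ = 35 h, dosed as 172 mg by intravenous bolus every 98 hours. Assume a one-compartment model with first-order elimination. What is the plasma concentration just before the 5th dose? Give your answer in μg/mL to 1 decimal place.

f = (1/2)^(τ/t½) = (1/2)^(98/35) ≈ 0.1436.
C₀ = D/Vd = 172/136 ≈ 1.265 μg/mL.
Before the 5th dose, 4 doses have been given. Superposition: Cmin = C₀·(f + f² + … + f^4).
≈ 1.265 × (0.1436 + 0.0206 + 0.0030 + 0.0004) ≈ 1.265 × 0.1676 ≈ 0.212 μg/mL.

0.2 μg/mL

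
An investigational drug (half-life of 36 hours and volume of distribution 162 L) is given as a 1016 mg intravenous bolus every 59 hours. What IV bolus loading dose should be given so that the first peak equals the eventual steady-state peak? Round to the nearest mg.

1497 mg

f = (1/2)^(59/36) ≈ 0.321104; accumulation ratio R = 1/(1−f) ≈ 1.47298.
Loading dose to hit Cmax,ss on first dose: D_load = D_maint·R ≈ 1016 × 1.47298 ≈ 1496.55 mg.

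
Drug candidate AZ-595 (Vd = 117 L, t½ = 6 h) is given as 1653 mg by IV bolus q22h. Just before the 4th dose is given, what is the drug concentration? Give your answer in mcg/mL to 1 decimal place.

1.2 mcg/mL

f = (1/2)^(τ/t½) = (1/2)^(22/6) ≈ 0.0787.
C₀ = D/Vd = 1653/117 ≈ 14.128 mcg/mL.
Before the 4th dose, 3 doses have been given. Superposition: Cmin = C₀·(f + f² + … + f^3).
≈ 14.128 × (0.0787 + 0.0062 + 0.0005) ≈ 14.128 × 0.0854 ≈ 1.207 mcg/mL.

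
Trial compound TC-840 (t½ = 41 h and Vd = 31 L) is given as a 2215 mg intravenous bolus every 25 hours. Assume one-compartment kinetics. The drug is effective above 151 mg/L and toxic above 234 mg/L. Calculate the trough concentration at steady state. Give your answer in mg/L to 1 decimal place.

135.8 mg/L

τ/t½ = 25/41 ≈ 0.60976, so fraction remaining f = (1/2)^(25/41) ≈ 0.6553.
At steady state, accumulation factor R = 1/(1 − e^(−kτ)) ≈ 2.9011.
Each bolus raises the concentration by D/Vd = 2215/31 ≈ 71.452 mg/L.
Cmax,ss = C₀/(1 − f) ≈ 71.452/0.3447 ≈ 207.287 mg/L.
One interval later, Cmin,ss = Cmax,ss·e^(−kτ) ≈ 207.287 × 0.6553 ≈ 135.835 mg/L.
Trough 135.8 mg/L vs MEC 151 mg/L: subtherapeutic.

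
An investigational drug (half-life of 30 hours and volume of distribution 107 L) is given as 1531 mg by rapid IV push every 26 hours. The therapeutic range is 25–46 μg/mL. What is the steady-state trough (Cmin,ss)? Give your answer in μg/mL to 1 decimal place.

17.4 μg/mL

k = ln2/t½ = ln2/30 ≈ 0.023105 h⁻¹; fraction remaining f = e^(−kτ) = e^(−0.023105×26) ≈ 0.5484.
At steady state, accumulation factor R = 1/(1 − e^(−kτ)) ≈ 2.2143.
Single-dose peak C₀ = D/Vd = 1531/107 ≈ 14.308 μg/mL.
Cmax,ss = C₀/(1 − f) ≈ 14.308/0.4516 ≈ 31.683 μg/mL.
Steady-state trough Cmin,ss = Cmax,ss·f ≈ 31.683 × 0.5484 ≈ 17.375 μg/mL.
Trough 17.4 μg/mL vs MEC 25 μg/mL: subtherapeutic.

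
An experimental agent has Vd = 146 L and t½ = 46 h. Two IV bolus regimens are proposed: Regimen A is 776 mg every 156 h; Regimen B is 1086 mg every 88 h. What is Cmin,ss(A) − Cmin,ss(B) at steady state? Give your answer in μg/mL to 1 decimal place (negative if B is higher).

-2.1 μg/mL

Regimen A: f = (1/2)^(156/46) ≈ 0.0953; Cmin,ss = (776/146)·f/(1−f) ≈ 0.560 μg/mL.
Regimen B: f = (1/2)^(88/46) ≈ 0.2655; Cmin,ss = (1086/146)·f/(1−f) ≈ 2.689 μg/mL.
Difference ≈ 0.560 − 2.689 ≈ -2.129 μg/mL.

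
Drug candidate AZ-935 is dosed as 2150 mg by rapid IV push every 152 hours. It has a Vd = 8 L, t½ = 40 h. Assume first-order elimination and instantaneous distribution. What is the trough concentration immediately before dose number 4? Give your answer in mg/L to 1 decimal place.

f = (1/2)^(τ/t½) = (1/2)^(152/40) ≈ 0.0718.
C₀ = D/Vd = 2150/8 ≈ 268.750 mg/L.
Before the 4th dose, 3 doses have been given. Superposition: Cmin = C₀·(f + f² + … + f^3).
≈ 268.750 × (0.0718 + 0.0052 + 0.0004) ≈ 268.750 × 0.0774 ≈ 20.801 mg/L.

20.8 mg/L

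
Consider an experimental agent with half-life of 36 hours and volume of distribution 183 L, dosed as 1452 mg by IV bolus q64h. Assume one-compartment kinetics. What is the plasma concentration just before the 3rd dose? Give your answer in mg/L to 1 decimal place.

f = (1/2)^(τ/t½) = (1/2)^(64/36) ≈ 0.2916.
C₀ = D/Vd = 1452/183 ≈ 7.934 mg/L.
Before the 3rd dose, 2 doses have been given. Superposition: Cmin = C₀·(f + f²).
≈ 7.934 × (0.2916 + 0.0850) ≈ 7.934 × 0.3766 ≈ 2.988 mg/L.

3.0 mg/L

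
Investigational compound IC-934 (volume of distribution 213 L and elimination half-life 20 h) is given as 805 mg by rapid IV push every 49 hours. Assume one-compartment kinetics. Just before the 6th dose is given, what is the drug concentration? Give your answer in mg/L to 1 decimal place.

f = (1/2)^(τ/t½) = (1/2)^(49/20) ≈ 0.1830.
C₀ = D/Vd = 805/213 ≈ 3.779 mg/L.
Before the 6th dose, 5 doses have been given. Superposition: Cmin = C₀·(f + f² + … + f^5).
≈ 3.779 × (0.1830 + 0.0335 + 0.0061 + 0.0011 + 0.0002) ≈ 3.779 × 0.2239 ≈ 0.846 mg/L.

0.8 mg/L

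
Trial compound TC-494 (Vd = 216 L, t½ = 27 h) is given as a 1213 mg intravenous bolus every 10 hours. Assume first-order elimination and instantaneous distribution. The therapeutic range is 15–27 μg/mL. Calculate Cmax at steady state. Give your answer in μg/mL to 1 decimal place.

24.8 μg/mL

τ/t½ = 10/27 ≈ 0.37037, so fraction remaining f = (1/2)^(10/27) ≈ 0.7736.
At steady state, accumulation factor R = 1/(1 − e^(−kτ)) ≈ 4.4170.
Each bolus raises the concentration by D/Vd = 1213/216 ≈ 5.616 μg/mL.
Steady-state peak Cmax,ss = C₀·R ≈ 5.616 × 4.4170 ≈ 24.806 μg/mL.
Peak 24.8 μg/mL vs MTC 27 μg/mL: below toxic threshold.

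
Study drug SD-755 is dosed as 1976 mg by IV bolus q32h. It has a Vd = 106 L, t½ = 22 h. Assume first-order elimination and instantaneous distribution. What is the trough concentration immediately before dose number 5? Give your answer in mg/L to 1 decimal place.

f = (1/2)^(τ/t½) = (1/2)^(32/22) ≈ 0.3649.
C₀ = D/Vd = 1976/106 ≈ 18.642 mg/L.
Before the 5th dose, 4 doses have been given. Superposition: Cmin = C₀·(f + f² + … + f^4).
≈ 18.642 × (0.3649 + 0.1332 + 0.0486 + 0.0177) ≈ 18.642 × 0.5644 ≈ 10.522 mg/L.

10.5 mg/L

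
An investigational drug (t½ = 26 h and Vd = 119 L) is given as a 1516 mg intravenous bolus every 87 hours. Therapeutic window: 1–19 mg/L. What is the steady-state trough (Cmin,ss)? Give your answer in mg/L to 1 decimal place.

Over one 87-h interval, 87/26 ≈ 3.3462 half-lives elapse, leaving f ≈ 0.0983 of each dose.
At steady state, accumulation factor R = 1/(1 − e^(−kτ)) ≈ 1.1090.
Each bolus raises the concentration by D/Vd = 1516/119 ≈ 12.739 mg/L.
Cmax,ss = C₀/(1 − f) ≈ 12.739/0.9017 ≈ 14.128 mg/L.
Steady-state trough Cmin,ss = Cmax,ss·f ≈ 14.128 × 0.0983 ≈ 1.389 mg/L.
Trough 1.4 mg/L vs MEC 1 mg/L: adequate.

1.4 mg/L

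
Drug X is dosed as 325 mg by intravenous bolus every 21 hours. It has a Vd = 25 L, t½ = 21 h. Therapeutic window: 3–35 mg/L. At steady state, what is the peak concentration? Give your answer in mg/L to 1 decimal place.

τ = 21 h = 1 half-life, so f = (1/2)^1 = 0.5.
Accumulation ratio R = 1/(1 − f) = 1/0.5 = 2/1.
Single-dose peak C₀ = D/Vd = 325/25 = 13 mg/L.
Steady-state peak Cmax,ss = C₀·R = 13 × 2/1 ≈ 26.000 mg/L.
Peak 26.0 mg/L vs MTC 35 mg/L: below toxic threshold.

26.0 mg/L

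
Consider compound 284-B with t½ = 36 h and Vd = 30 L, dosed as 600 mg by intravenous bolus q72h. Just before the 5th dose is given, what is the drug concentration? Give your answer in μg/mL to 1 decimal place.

f = (1/2)^(τ/t½) = (1/2)^(72/36) ≈ 0.2500.
C₀ = D/Vd = 600/30 ≈ 20.000 μg/mL.
Before the 5th dose, 4 doses have been given. Superposition: Cmin = C₀·(f + f² + … + f^4).
≈ 20.000 × (0.2500 + 0.0625 + 0.0156 + 0.0039) ≈ 20.000 × 0.3320 ≈ 6.640 μg/mL.

6.6 μg/mL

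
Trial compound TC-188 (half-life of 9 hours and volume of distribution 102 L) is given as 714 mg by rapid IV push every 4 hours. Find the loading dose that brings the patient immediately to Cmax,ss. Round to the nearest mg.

2693 mg

f = (1/2)^(4/9) ≈ 0.734867; accumulation ratio R = 1/(1−f) ≈ 3.77169.
Loading dose to hit Cmax,ss on first dose: D_load = D_maint·R ≈ 714 × 3.77169 ≈ 2692.99 mg.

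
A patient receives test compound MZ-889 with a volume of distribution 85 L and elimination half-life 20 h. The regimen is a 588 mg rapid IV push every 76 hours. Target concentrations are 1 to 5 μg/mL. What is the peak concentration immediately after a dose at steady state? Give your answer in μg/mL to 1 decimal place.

7.5 μg/mL

Over one 76-h interval, 76/20 ≈ 3.8 half-lives elapse, leaving f ≈ 0.0718 of each dose.
Accumulation ratio R = 1/(1 − f) ≈ 1/0.9282 ≈ 1.0774.
Single-dose peak C₀ = D/Vd = 588/85 ≈ 6.918 μg/mL.
Cmax,ss = C₀/(1 − f) ≈ 6.918/0.9282 ≈ 7.453 μg/mL.
Peak 7.5 μg/mL vs MTC 5 μg/mL: exceeds toxic threshold.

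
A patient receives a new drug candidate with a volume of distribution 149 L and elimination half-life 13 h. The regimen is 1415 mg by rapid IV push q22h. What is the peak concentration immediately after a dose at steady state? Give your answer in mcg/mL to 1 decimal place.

k = ln2/t½ = ln2/13 ≈ 0.053319 h⁻¹; fraction remaining f = e^(−kτ) = e^(−0.053319×22) ≈ 0.3094.
At steady state, accumulation factor R = 1/(1 − e^(−kτ)) ≈ 1.4480.
Single-dose peak C₀ = D/Vd = 1415/149 ≈ 9.497 mcg/mL.
Steady-state peak Cmax,ss = C₀·R ≈ 9.497 × 1.4480 ≈ 13.752 mcg/mL.

13.8 mcg/mL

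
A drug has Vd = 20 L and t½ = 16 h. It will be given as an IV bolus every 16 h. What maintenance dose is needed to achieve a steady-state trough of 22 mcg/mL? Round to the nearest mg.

440 mg

τ/t½ = 16/16 ≈ 1, so f = (1/2)^(16/16) ≈ 0.500000.
Cmin,ss = (D/Vd)·f/(1−f), so D = Cmin,ss·Vd·(1−f)/f.
D = 22 × 20 × (1−f)/f ≈ 22 × 20 × 1.00000 ≈ 440.00 mg.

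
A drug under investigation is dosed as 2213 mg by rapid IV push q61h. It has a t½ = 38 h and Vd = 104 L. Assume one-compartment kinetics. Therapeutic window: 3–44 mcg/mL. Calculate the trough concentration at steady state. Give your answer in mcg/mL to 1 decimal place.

k = ln2/t½ = ln2/38 ≈ 0.018241 h⁻¹; fraction remaining f = e^(−kτ) = e^(−0.018241×61) ≈ 0.3287.
At steady state, accumulation factor R = 1/(1 − e^(−kτ)) ≈ 1.4896.
Each bolus raises the concentration by D/Vd = 2213/104 ≈ 21.279 mcg/mL.
Steady-state peak Cmax,ss = C₀·R ≈ 21.279 × 1.4896 ≈ 31.697 mcg/mL.
Steady-state trough Cmin,ss = Cmax,ss·f ≈ 31.697 × 0.3287 ≈ 10.419 mcg/mL.
Trough 10.4 mcg/mL vs MEC 3 mcg/mL: adequate.

10.4 mcg/mL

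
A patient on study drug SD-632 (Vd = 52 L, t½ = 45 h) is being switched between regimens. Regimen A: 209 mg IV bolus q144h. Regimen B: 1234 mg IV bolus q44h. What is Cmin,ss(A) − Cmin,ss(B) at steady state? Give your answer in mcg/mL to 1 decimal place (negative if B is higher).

Regimen A: f = (1/2)^(144/45) ≈ 0.1088; Cmin,ss = (209/52)·f/(1−f) ≈ 0.491 mcg/mL.
Regimen B: f = (1/2)^(44/45) ≈ 0.5078; Cmin,ss = (1234/52)·f/(1−f) ≈ 24.483 mcg/mL.
Difference ≈ 0.491 − 24.483 ≈ -23.992 mcg/mL.

-24.0 mcg/mL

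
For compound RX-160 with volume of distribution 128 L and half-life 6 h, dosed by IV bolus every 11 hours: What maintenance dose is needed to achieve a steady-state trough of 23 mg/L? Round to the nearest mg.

7547 mg

τ/t½ = 11/6 ≈ 1.8333, so f = (1/2)^(11/6) ≈ 0.280616.
Cmin,ss = (D/Vd)·f/(1−f), so D = Cmin,ss·Vd·(1−f)/f.
D = 23 × 128 × (1−f)/f ≈ 23 × 128 × 2.56359 ≈ 7547.21 mg.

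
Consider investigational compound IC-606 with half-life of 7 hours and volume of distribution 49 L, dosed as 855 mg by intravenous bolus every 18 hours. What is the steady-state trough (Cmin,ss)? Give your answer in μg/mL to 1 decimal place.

k = ln2/t½ = ln2/7 ≈ 0.099021 h⁻¹; fraction remaining f = e^(−kτ) = e^(−0.099021×18) ≈ 0.1682.
Accumulation ratio R = 1/(1 − f) ≈ 1/0.8318 ≈ 1.2022.
Each bolus raises the concentration by D/Vd = 855/49 ≈ 17.449 μg/mL.
Steady-state peak Cmax,ss = C₀·R ≈ 17.449 × 1.2022 ≈ 20.977 μg/mL.
Steady-state trough Cmin,ss = Cmax,ss·f ≈ 20.977 × 0.1682 ≈ 3.528 μg/mL.

3.5 μg/mL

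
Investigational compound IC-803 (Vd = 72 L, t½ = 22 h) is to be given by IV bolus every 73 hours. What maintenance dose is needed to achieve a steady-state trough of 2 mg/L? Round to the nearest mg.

τ/t½ = 73/22 ≈ 3.3182, so f = (1/2)^(73/22) ≈ 0.100260.
Cmin,ss = (D/Vd)·f/(1−f), so D = Cmin,ss·Vd·(1−f)/f.
D = 2 × 72 × (1−f)/f ≈ 2 × 72 × 8.97407 ≈ 1292.27 mg.

1292 mg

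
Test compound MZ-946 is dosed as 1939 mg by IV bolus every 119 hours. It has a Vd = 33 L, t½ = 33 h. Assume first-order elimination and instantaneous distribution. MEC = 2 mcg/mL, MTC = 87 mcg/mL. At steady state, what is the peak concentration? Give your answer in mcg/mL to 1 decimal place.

64.0 mcg/mL

k = ln2/t½ = ln2/33 ≈ 0.021004 h⁻¹; fraction remaining f = e^(−kτ) = e^(−0.021004×119) ≈ 0.0821.
At steady state, accumulation factor R = 1/(1 − e^(−kτ)) ≈ 1.0894.
Single-dose peak C₀ = D/Vd = 1939/33 ≈ 58.758 mcg/mL.
Steady-state peak Cmax,ss = C₀·R ≈ 58.758 × 1.0894 ≈ 64.011 mcg/mL.
Peak 64.0 mcg/mL vs MTC 87 mcg/mL: below toxic threshold.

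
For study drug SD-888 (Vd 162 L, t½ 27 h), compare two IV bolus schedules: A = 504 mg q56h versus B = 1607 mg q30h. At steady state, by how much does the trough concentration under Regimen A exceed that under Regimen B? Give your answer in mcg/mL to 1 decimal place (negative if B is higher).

-7.6 mcg/mL

Regimen A: f = (1/2)^(56/27) ≈ 0.2375; Cmin,ss = (504/162)·f/(1−f) ≈ 0.969 mcg/mL.
Regimen B: f = (1/2)^(30/27) ≈ 0.4629; Cmin,ss = (1607/162)·f/(1−f) ≈ 8.549 mcg/mL.
Difference ≈ 0.969 − 8.549 ≈ -7.580 mcg/mL.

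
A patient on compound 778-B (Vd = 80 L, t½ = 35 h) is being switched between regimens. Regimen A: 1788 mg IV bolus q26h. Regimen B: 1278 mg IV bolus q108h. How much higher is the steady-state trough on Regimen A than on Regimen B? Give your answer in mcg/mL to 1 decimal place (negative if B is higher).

31.1 mcg/mL

Regimen A: f = (1/2)^(26/35) ≈ 0.5976; Cmin,ss = (1788/80)·f/(1−f) ≈ 33.192 mcg/mL.
Regimen B: f = (1/2)^(108/35) ≈ 0.1178; Cmin,ss = (1278/80)·f/(1−f) ≈ 2.133 mcg/mL.
Difference ≈ 33.192 − 2.133 ≈ 31.059 mcg/mL.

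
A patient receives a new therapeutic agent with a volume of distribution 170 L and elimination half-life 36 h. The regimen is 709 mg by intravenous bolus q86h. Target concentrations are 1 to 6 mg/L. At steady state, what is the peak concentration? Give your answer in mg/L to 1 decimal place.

5.2 mg/L

k = ln2/t½ = ln2/36 ≈ 0.019254 h⁻¹; fraction remaining f = e^(−kτ) = e^(−0.019254×86) ≈ 0.1909.
Accumulation ratio R = 1/(1 − f) ≈ 1/0.8091 ≈ 1.2359.
Each bolus raises the concentration by D/Vd = 709/170 ≈ 4.171 mg/L.
Steady-state peak Cmax,ss = C₀·R ≈ 4.171 × 1.2359 ≈ 5.155 mg/L.
Peak 5.2 mg/L vs MTC 6 mg/L: below toxic threshold.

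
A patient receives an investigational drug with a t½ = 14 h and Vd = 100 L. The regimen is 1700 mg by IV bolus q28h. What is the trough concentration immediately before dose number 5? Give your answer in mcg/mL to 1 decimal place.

5.6 mcg/mL

f = (1/2)^(τ/t½) = (1/2)^(28/14) ≈ 0.2500.
C₀ = D/Vd = 1700/100 ≈ 17.000 mcg/mL.
Before the 5th dose, 4 doses have been given. Superposition: Cmin = C₀·(f + f² + … + f^4).
≈ 17.000 × (0.2500 + 0.0625 + 0.0156 + 0.0039) ≈ 17.000 × 0.3320 ≈ 5.644 mcg/mL.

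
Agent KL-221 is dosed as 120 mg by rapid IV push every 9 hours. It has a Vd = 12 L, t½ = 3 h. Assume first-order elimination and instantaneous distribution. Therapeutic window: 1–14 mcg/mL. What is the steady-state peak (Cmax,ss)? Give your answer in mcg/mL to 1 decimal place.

τ = 9 h = 3 half-lives, so f = (1/2)^3 = 0.125.
At steady state, R = 1/(1 − 0.125) = 8/7.
Single-dose peak C₀ = D/Vd = 120/12 = 10 mcg/mL.
Steady-state peak Cmax,ss = C₀·R = 10 × 8/7 ≈ 11.429 mcg/mL.
Peak 11.4 mcg/mL vs MTC 14 mcg/mL: below toxic threshold.

11.4 mcg/mL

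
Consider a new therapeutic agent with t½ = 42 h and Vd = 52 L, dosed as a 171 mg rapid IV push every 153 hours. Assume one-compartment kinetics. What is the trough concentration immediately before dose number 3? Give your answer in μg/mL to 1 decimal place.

f = (1/2)^(τ/t½) = (1/2)^(153/42) ≈ 0.0801.
C₀ = D/Vd = 171/52 ≈ 3.288 μg/mL.
Before the 3rd dose, 2 doses have been given. Superposition: Cmin = C₀·(f + f²).
≈ 3.288 × (0.0801 + 0.0064) ≈ 3.288 × 0.0865 ≈ 0.284 μg/mL.

0.3 μg/mL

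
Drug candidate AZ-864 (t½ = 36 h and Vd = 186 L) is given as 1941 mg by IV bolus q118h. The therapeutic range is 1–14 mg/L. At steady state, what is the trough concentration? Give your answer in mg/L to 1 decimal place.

τ/t½ = 118/36 ≈ 3.2778, so fraction remaining f = (1/2)^(118/36) ≈ 0.1031.
Accumulation ratio R = 1/(1 − f) ≈ 1/0.8969 ≈ 1.1150.
Each bolus raises the concentration by D/Vd = 1941/186 ≈ 10.435 mg/L.
Cmax,ss = C₀/(1 − f) ≈ 10.435/0.8969 ≈ 11.635 mg/L.
Steady-state trough Cmin,ss = Cmax,ss·f ≈ 11.635 × 0.1031 ≈ 1.200 mg/L.
Trough 1.2 mg/L vs MEC 1 mg/L: adequate.

1.2 mg/L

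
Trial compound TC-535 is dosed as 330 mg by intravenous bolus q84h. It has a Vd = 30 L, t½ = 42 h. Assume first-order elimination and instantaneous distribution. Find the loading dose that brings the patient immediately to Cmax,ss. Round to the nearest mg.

f = (1/2)^(84/42) ≈ 0.250000; accumulation ratio R = 1/(1−f) ≈ 1.33333.
Loading dose to hit Cmax,ss on first dose: D_load = D_maint·R ≈ 330 × 1.33333 ≈ 440.00 mg.

440 mg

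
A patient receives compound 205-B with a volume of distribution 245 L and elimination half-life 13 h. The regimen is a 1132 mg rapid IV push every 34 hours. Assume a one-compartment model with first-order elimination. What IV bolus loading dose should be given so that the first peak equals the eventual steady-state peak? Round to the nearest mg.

1353 mg

f = (1/2)^(34/13) ≈ 0.163189; accumulation ratio R = 1/(1−f) ≈ 1.19501.
Loading dose to hit Cmax,ss on first dose: D_load = D_maint·R ≈ 1132 × 1.19501 ≈ 1352.75 mg.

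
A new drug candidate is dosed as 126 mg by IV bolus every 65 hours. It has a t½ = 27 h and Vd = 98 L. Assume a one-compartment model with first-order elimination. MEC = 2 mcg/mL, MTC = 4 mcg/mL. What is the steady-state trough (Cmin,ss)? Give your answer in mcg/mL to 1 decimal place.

0.3 mcg/mL

τ/t½ = 65/27 ≈ 2.4074, so fraction remaining f = (1/2)^(65/27) ≈ 0.1885.
Each bolus raises the concentration by D/Vd = 126/98 ≈ 1.286 mcg/mL.
Steady-state trough Cmin,ss = C₀·f/(1−f) ≈ 1.286 × 0.1885/0.8115 ≈ 0.299 mcg/mL.
Trough 0.3 mcg/mL vs MEC 2 mcg/mL: subtherapeutic.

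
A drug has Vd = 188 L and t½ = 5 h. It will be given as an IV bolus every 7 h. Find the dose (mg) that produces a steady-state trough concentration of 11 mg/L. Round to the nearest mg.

3389 mg

τ/t½ = 7/5 ≈ 1.4, so f = (1/2)^(7/5) ≈ 0.378929.
Cmin,ss = (D/Vd)·f/(1−f), so D = Cmin,ss·Vd·(1−f)/f.
D = 11 × 188 × (1−f)/f ≈ 11 × 188 × 1.63902 ≈ 3389.49 mg.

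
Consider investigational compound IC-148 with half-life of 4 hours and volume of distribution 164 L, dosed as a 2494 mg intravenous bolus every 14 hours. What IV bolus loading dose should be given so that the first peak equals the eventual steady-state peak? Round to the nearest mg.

f = (1/2)^(14/4) ≈ 0.088388; accumulation ratio R = 1/(1−f) ≈ 1.09696.
Loading dose to hit Cmax,ss on first dose: D_load = D_maint·R ≈ 2494 × 1.09696 ≈ 2735.82 mg.

2736 mg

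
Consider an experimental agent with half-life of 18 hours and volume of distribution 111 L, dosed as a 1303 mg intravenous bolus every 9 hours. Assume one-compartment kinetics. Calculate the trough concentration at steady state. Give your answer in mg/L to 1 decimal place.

τ/t½ = 9/18 ≈ 0.5, so fraction remaining f = (1/2)^(9/18) ≈ 0.7071.
Each bolus raises the concentration by D/Vd = 1303/111 ≈ 11.739 mg/L.
Steady-state trough Cmin,ss = C₀·f/(1−f) ≈ 11.739 × 0.7071/0.2929 ≈ 28.340 mg/L.

28.3 mg/L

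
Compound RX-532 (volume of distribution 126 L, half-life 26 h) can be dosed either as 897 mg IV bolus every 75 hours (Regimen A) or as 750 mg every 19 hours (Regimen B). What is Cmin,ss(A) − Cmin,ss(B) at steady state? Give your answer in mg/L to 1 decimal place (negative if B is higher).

Regimen A: f = (1/2)^(75/26) ≈ 0.1354; Cmin,ss = (897/126)·f/(1−f) ≈ 1.115 mg/L.
Regimen B: f = (1/2)^(19/26) ≈ 0.6026; Cmin,ss = (750/126)·f/(1−f) ≈ 9.026 mg/L.
Difference ≈ 1.115 − 9.026 ≈ -7.911 mg/L.

-7.9 mg/L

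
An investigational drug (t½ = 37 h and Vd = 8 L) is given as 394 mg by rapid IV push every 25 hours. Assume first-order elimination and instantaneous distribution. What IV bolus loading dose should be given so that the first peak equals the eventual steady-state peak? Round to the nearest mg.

1054 mg

f = (1/2)^(25/37) ≈ 0.626039; accumulation ratio R = 1/(1−f) ≈ 2.67408.
Loading dose to hit Cmax,ss on first dose: D_load = D_maint·R ≈ 394 × 2.67408 ≈ 1053.59 mg.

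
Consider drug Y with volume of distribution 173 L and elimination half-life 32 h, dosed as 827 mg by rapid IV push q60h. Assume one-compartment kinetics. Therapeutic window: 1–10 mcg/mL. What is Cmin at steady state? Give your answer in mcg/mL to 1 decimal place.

Over one 60-h interval, 60/32 ≈ 1.875 half-lives elapse, leaving f ≈ 0.2726 of each dose.
At steady state, accumulation factor R = 1/(1 − e^(−kτ)) ≈ 1.3748.
Each bolus raises the concentration by D/Vd = 827/173 ≈ 4.780 mcg/mL.
Steady-state peak Cmax,ss = C₀·R ≈ 4.780 × 1.3748 ≈ 6.572 mcg/mL.
Steady-state trough Cmin,ss = Cmax,ss·f ≈ 6.572 × 0.2726 ≈ 1.792 mcg/mL.
Trough 1.8 mcg/mL vs MEC 1 mcg/mL: adequate.

1.8 mcg/mL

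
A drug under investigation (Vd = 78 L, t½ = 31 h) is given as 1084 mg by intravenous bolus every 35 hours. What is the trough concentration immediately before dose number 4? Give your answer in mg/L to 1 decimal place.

f = (1/2)^(τ/t½) = (1/2)^(35/31) ≈ 0.4572.
C₀ = D/Vd = 1084/78 ≈ 13.897 mg/L.
Before the 4th dose, 3 doses have been given. Superposition: Cmin = C₀·(f + f² + … + f^3).
≈ 13.897 × (0.4572 + 0.2090 + 0.0956) ≈ 13.897 × 0.7618 ≈ 10.587 mg/L.

10.6 mg/L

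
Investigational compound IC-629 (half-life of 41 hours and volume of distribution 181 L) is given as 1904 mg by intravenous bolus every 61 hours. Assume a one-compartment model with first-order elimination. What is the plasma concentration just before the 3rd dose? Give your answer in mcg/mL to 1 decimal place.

f = (1/2)^(τ/t½) = (1/2)^(61/41) ≈ 0.3566.
C₀ = D/Vd = 1904/181 ≈ 10.519 mcg/mL.
Before the 3rd dose, 2 doses have been given. Superposition: Cmin = C₀·(f + f²).
≈ 10.519 × (0.3566 + 0.1272) ≈ 10.519 × 0.4838 ≈ 5.089 mcg/mL.

5.1 mcg/mL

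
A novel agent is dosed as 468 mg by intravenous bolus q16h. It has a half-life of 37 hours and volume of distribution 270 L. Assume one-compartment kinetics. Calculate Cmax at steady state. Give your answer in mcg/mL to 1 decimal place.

τ/t½ = 16/37 ≈ 0.43243, so fraction remaining f = (1/2)^(16/37) ≈ 0.7410.
At steady state, accumulation factor R = 1/(1 − e^(−kτ)) ≈ 3.8610.
Each bolus raises the concentration by D/Vd = 468/270 ≈ 1.733 mcg/mL.
Steady-state peak Cmax,ss = C₀·R ≈ 1.733 × 3.8610 ≈ 6.691 mcg/mL.

6.7 mcg/mL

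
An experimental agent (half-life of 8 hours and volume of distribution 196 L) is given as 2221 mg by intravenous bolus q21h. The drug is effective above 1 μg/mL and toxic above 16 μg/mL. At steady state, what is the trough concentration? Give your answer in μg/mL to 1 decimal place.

2.2 μg/mL

Over one 21-h interval, 21/8 ≈ 2.625 half-lives elapse, leaving f ≈ 0.1621 of each dose.
At steady state, accumulation factor R = 1/(1 − e^(−kτ)) ≈ 1.1935.
Single-dose peak C₀ = D/Vd = 2221/196 ≈ 11.332 μg/mL.
Steady-state peak Cmax,ss = C₀·R ≈ 11.332 × 1.1935 ≈ 13.525 μg/mL.
Steady-state trough Cmin,ss = Cmax,ss·f ≈ 13.525 × 0.1621 ≈ 2.192 μg/mL.
Trough 2.2 μg/mL vs MEC 1 μg/mL: adequate.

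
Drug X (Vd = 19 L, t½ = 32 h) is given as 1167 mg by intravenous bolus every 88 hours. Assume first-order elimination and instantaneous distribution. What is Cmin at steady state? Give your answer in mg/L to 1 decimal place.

10.7 mg/L

Over one 88-h interval, 88/32 ≈ 2.75 half-lives elapse, leaving f ≈ 0.1487 of each dose.
At steady state, accumulation factor R = 1/(1 − e^(−kτ)) ≈ 1.1747.
Single-dose peak C₀ = D/Vd = 1167/19 ≈ 61.421 mg/L.
Steady-state peak Cmax,ss = C₀·R ≈ 61.421 × 1.1747 ≈ 72.151 mg/L.
One interval later, Cmin,ss = Cmax,ss·e^(−kτ) ≈ 72.151 × 0.1487 ≈ 10.729 mg/L.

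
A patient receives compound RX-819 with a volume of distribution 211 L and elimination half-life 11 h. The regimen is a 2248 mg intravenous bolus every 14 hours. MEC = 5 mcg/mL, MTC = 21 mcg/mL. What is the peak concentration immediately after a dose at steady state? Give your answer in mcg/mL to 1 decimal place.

18.2 mcg/mL

τ/t½ = 14/11 ≈ 1.2727, so fraction remaining f = (1/2)^(14/11) ≈ 0.4139.
Accumulation ratio R = 1/(1 − f) ≈ 1/0.5861 ≈ 1.7062.
Each bolus raises the concentration by D/Vd = 2248/211 ≈ 10.654 mcg/mL.
Steady-state peak Cmax,ss = C₀·R ≈ 10.654 × 1.7062 ≈ 18.178 mcg/mL.
Peak 18.2 mcg/mL vs MTC 21 mcg/mL: below toxic threshold.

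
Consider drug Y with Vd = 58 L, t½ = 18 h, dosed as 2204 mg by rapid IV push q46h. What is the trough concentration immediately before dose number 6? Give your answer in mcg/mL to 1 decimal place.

7.8 mcg/mL

f = (1/2)^(τ/t½) = (1/2)^(46/18) ≈ 0.1701.
C₀ = D/Vd = 2204/58 ≈ 38.000 mcg/mL.
Before the 6th dose, 5 doses have been given. Superposition: Cmin = C₀·(f + f² + … + f^5).
≈ 38.000 × (0.1701 + 0.0289 + 0.0049 + 0.0008 + 0.0001) ≈ 38.000 × 0.2048 ≈ 7.782 mcg/mL.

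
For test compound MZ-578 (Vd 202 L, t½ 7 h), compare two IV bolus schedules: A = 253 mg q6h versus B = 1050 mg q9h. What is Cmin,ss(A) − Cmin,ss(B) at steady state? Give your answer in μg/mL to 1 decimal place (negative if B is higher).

Regimen A: f = (1/2)^(6/7) ≈ 0.5520; Cmin,ss = (253/202)·f/(1−f) ≈ 1.543 μg/mL.
Regimen B: f = (1/2)^(9/7) ≈ 0.4102; Cmin,ss = (1050/202)·f/(1−f) ≈ 3.615 μg/mL.
Difference ≈ 1.543 − 3.615 ≈ -2.072 μg/mL.

-2.1 μg/mL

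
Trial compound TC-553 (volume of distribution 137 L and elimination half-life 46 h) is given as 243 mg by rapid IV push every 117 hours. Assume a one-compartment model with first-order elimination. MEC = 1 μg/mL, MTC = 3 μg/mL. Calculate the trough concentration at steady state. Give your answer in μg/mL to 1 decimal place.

τ/t½ = 117/46 ≈ 2.5435, so fraction remaining f = (1/2)^(117/46) ≈ 0.1715.
Each bolus raises the concentration by D/Vd = 243/137 ≈ 1.774 μg/mL.
Steady-state trough Cmin,ss = C₀·f/(1−f) ≈ 1.774 × 0.1715/0.8285 ≈ 0.367 μg/mL.
Trough 0.4 μg/mL vs MEC 1 μg/mL: subtherapeutic.

0.4 μg/mL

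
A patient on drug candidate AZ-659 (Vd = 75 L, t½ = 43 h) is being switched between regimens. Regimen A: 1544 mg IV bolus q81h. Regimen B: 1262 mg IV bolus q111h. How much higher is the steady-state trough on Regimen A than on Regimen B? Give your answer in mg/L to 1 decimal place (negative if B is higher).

4.3 mg/L

Regimen A: f = (1/2)^(81/43) ≈ 0.2710; Cmin,ss = (1544/75)·f/(1−f) ≈ 7.653 mg/L.
Regimen B: f = (1/2)^(111/43) ≈ 0.1671; Cmin,ss = (1262/75)·f/(1−f) ≈ 3.376 mg/L.
Difference ≈ 7.653 − 3.376 ≈ 4.277 mg/L.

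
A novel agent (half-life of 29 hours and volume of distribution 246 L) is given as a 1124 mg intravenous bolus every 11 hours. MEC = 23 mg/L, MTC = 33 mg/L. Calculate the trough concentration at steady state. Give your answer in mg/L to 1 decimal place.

15.2 mg/L

Over one 11-h interval, 11/29 ≈ 0.37931 half-lives elapse, leaving f ≈ 0.7688 of each dose.
Accumulation ratio R = 1/(1 − f) ≈ 1/0.2312 ≈ 4.3253.
Single-dose peak C₀ = D/Vd = 1124/246 ≈ 4.569 mg/L.
Cmax,ss = C₀/(1 − f) ≈ 4.569/0.2312 ≈ 19.762 mg/L.
Steady-state trough Cmin,ss = Cmax,ss·f ≈ 19.762 × 0.7688 ≈ 15.193 mg/L.
Trough 15.2 mg/L vs MEC 23 mg/L: subtherapeutic.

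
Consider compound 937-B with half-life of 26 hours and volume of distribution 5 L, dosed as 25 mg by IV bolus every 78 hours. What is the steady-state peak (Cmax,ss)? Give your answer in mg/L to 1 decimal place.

The dosing interval is 3 half-lives, so f = 2^(−3) = 0.125.
Accumulation ratio R = 1/(1 − f) = 1/0.875 = 8/7.
Single-dose peak C₀ = D/Vd = 25/5 = 5 mg/L.
Steady-state peak Cmax,ss = C₀·R = 5 × 8/7 ≈ 5.714 mg/L.

5.7 mg/L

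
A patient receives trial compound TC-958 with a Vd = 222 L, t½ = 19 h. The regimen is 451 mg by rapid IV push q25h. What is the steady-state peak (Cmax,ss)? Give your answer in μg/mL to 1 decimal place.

k = ln2/t½ = ln2/19 ≈ 0.036481 h⁻¹; fraction remaining f = e^(−kτ) = e^(−0.036481×25) ≈ 0.4017.
Accumulation ratio R = 1/(1 − f) ≈ 1/0.5983 ≈ 1.6714.
Each bolus raises the concentration by D/Vd = 451/222 ≈ 2.032 μg/mL.
Cmax,ss = C₀/(1 − f) ≈ 2.032/0.5983 ≈ 3.396 μg/mL.

3.4 μg/mL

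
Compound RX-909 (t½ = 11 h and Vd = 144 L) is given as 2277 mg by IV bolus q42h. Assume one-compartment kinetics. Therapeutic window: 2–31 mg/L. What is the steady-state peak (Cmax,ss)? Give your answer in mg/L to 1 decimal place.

17.0 mg/L

Over one 42-h interval, 42/11 ≈ 3.8182 half-lives elapse, leaving f ≈ 0.0709 of each dose.
At steady state, accumulation factor R = 1/(1 − e^(−kτ)) ≈ 1.0763.
Each bolus raises the concentration by D/Vd = 2277/144 ≈ 15.812 mg/L.
Steady-state peak Cmax,ss = C₀·R ≈ 15.812 × 1.0763 ≈ 17.018 mg/L.
Peak 17.0 mg/L vs MTC 31 mg/L: below toxic threshold.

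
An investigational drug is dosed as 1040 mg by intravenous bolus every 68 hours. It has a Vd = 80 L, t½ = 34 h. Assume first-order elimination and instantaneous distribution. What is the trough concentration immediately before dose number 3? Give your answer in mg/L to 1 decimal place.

f = (1/2)^(τ/t½) = (1/2)^(68/34) ≈ 0.2500.
C₀ = D/Vd = 1040/80 ≈ 13.000 mg/L.
Before the 3rd dose, 2 doses have been given. Superposition: Cmin = C₀·(f + f²).
≈ 13.000 × (0.2500 + 0.0625) ≈ 13.000 × 0.3125 ≈ 4.062 mg/L.

4.1 mg/L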